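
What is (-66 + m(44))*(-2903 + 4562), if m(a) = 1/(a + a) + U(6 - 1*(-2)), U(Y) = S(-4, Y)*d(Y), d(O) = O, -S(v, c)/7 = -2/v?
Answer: -13721589/88 ≈ -1.5593e+5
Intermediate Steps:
S(v, c) = 14/v (S(v, c) = -(-14)/v = 14/v)
U(Y) = -7*Y/2 (U(Y) = (14/(-4))*Y = (14*(-1/4))*Y = -7*Y/2)
m(a) = -28 + 1/(2*a) (m(a) = 1/(a + a) - 7*(6 - 1*(-2))/2 = 1/(2*a) - 7*(6 + 2)/2 = 1/(2*a) - 7/2*8 = 1/(2*a) - 28 = -28 + 1/(2*a))
(-66 + m(44))*(-2903 + 4562) = (-66 + (-28 + (1/2)/44))*(-2903 + 4562) = (-66 + (-28 + (1/2)*(1/44)))*1659 = (-66 + (-28 + 1/88))*1659 = (-66 - 2463/88)*1659 = -8271/88*1659 = -13721589/88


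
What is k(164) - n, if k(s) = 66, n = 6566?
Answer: -6500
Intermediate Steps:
k(164) - n = 66 - 1*6566 = 66 - 6566 = -6500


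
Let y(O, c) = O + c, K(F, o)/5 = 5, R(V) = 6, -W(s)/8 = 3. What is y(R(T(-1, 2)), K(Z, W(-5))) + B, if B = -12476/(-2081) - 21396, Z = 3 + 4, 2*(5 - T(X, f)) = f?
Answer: -44448089/2081 ≈ -21359.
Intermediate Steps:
W(s) = -24 (W(s) = -8*3 = -24)
T(X, f) = 5 - f/2
Z = 7
K(F, o) = 25 (K(F, o) = 5*5 = 25)
B = -44512600/2081 (B = -12476*(-1/2081) - 21396 = 12476/2081 - 21396 = -44512600/2081 ≈ -21390.)
y(R(T(-1, 2)), K(Z, W(-5))) + B = (6 + 25) - 44512600/2081 = 31 - 44512600/2081 = -44448089/2081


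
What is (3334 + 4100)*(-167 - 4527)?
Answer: -34895196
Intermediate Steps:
(3334 + 4100)*(-167 - 4527) = 7434*(-4694) = -34895196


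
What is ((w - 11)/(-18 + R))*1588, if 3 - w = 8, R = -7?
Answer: 25408/25 ≈ 1016.3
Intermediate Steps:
w = -5 (w = 3 - 1*8 = 3 - 8 = -5)
((w - 11)/(-18 + R))*1588 = ((-5 - 11)/(-18 - 7))*1588 = -16/(-25)*1588 = -16*(-1/25)*1588 = (16/25)*1588 = 25408/25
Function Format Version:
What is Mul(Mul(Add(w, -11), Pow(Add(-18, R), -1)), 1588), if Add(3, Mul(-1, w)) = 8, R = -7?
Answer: Rational(25408, 25) ≈ 1016.3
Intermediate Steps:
w = -5 (w = Add(3, Mul(-1, 8)) = Add(3, -8) = -5)
Mul(Mul(Add(w, -11), Pow(Add(-18, R), -1)), 1588) = Mul(Mul(Add(-5, -11), Pow(Add(-18, -7), -1)), 1588) = Mul(Mul(-16, Pow(-25, -1)), 1588) = Mul(Mul(-16, Rational(-1, 25)), 1588) = Mul(Rational(16, 25), 1588) = Rational(25408, 25)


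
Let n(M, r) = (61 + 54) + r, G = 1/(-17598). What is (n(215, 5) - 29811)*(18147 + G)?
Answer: -3160615906785/5866 ≈ -5.3880e+8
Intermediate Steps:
G = -1/17598 ≈ -5.6825e-5
n(M, r) = 115 + r
(n(215, 5) - 29811)*(18147 + G) = ((115 + 5) - 29811)*(18147 - 1/17598) = (120 - 29811)*(319350905/17598) = -29691*319350905/17598 = -3160615906785/5866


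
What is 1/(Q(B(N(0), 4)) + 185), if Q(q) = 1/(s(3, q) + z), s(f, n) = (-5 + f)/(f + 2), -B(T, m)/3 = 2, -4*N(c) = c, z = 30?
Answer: 148/27385 ≈ 0.0054044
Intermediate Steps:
N(c) = -c/4
B(T, m) = -6 (B(T, m) = -3*2 = -6)
s(f, n) = (-5 + f)/(2 + f)
Q(q) = 5/148 (Q(q) = 1/((-5 + 3)/(2 + 3) + 30) = 1/(-2/5 + 30) = 1/((⅕)*(-2) + 30) = 1/(-⅖ + 30) = 1/(148/5) = 5/148)
1/(Q(B(N(0), 4)) + 185) = 1/(5/148 + 185) = 1/(27385/148) = 148/27385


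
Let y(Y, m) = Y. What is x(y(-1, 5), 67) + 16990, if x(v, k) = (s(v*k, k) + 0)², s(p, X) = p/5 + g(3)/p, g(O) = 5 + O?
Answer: 1927214591/112225 ≈ 17173.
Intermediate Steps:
s(p, X) = 8/p + p/5 (s(p, X) = p/5 + (5 + 3)/p = p*(⅕) + 8/p = p/5 + 8/p = 8/p + p/5)
x(v, k) = (8/(k*v) + k*v/5)² (x(v, k) = ((8/((v*k)) + (v*k)/5) + 0)² = ((8/((k*v)) + (k*v)/5) + 0)² = ((8*(1/(k*v)) + k*v/5) + 0)² = ((8/(k*v) + k*v/5) + 0)² = (8/(k*v) + k*v/5)²)
x(y(-1, 5), 67) + 16990 = (1/25)*(40 + 67²*(-1)²)²/(67²*(-1)²) + 16990 = (1/25)*(1/4489)*1*(40 + 4489*1)² + 16990 = (1/25)*(1/4489)*1*(40 + 4489)² + 16990 = (1/25)*(1/4489)*1*4529² + 16990 = (1/25)*(1/4489)*1*20511841 + 16990 = 20511841/112225 + 16990 = 1927214591/112225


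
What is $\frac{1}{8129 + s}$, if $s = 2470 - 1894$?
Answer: $\frac{1}{8705} \approx 0.00011488$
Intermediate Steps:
$s = 576$
$\frac{1}{8129 + s} = \frac{1}{8129 + 576} = \frac{1}{8705}$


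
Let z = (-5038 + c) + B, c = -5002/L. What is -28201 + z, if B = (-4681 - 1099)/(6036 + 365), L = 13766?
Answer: -1464502413478/44058083 ≈ -33240.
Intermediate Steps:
c = -2501/6883 (c = -5002/13766 = -5002*1/13766 = -2501/6883 ≈ -0.36336)
B = -5780/6401 ≈ -0.90298
z = -222020414795/44058083 (z = (-5038 - 2501/6883) - 5780/6401 = -34679055/6883 - 5780/6401 = -222020414795/44058083 ≈ -5039.3)
-28201 + z = -28201 - 222020414795/44058083 = -1464502413478/44058083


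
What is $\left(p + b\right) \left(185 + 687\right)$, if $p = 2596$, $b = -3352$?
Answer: $-659232$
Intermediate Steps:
$\left(p + b\right) \left(185 + 687\right) = \left(2596 - 3352\right) \left(185 + 687\right) = \left(-756\right) 872 = -659232$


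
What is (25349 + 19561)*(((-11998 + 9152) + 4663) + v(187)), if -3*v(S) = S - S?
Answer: 81601470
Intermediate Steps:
v(S) = 0 (v(S) = -(S - S)/3 = -⅓*0 = 0)
(25349 + 19561)*(((-11998 + 9152) + 4663) + v(187)) = (25349 + 19561)*(((-11998 + 9152) + 4663) + 0) = 44910*((-2846 + 4663) + 0) = 44910*(1817 + 0) = 44910*1817 = 81601470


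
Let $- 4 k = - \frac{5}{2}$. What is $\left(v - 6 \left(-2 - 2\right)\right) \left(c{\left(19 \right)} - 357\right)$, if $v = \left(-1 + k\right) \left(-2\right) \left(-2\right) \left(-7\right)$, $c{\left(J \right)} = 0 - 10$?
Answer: $- \frac{25323}{2} \approx -12662.0$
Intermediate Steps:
$c{\left(J \right)} = -10$
$k = \frac{5}{8}$ ($k = - \frac{\left(-5\right) \frac{1}{2}}{4} = \left(- \frac{1}{4}\right) \left(- \frac{5}{2}\right) = \frac{5}{8} \approx 0.625$)
$v = \frac{21}{2}$ ($v = \left(-1 + \frac{5}{8}\right) \left(-2\right) \left(-2\right) \left(-7\right) = \left(- \frac{3}{8}\right) \left(-2\right) \left(-2\right) \left(-7\right) = \frac{3}{4} \left(-2\right) \left(-7\right) = \left(- \frac{3}{2}\right) \left(-7\right) = \frac{21}{2} \approx 10.5$)
$\left(v - 6 \left(-2 - 2\right)\right) \left(c{\left(19 \right)} - 357\right) = \left(\frac{21}{2} - 6 \left(-2 - 2\right)\right) \left(-10 - 357\right) = \left(\frac{21}{2} - -24\right) \left(-367\right) = \left(\frac{21}{2} + 24\right) \left(-367\right) = \frac{69}{2} \left(-367\right) = - \frac{25323}{2}$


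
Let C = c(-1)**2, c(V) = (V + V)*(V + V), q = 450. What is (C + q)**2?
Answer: 217156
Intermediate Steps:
c(V) = 4*V**2 (c(V) = (2*V)*(2*V) = 4*V**2)
C = 16 (C = (4*(-1)**2)**2 = (4*1)**2 = 4**2 = 16)
(C + q)**2 = (16 + 450)**2 = 466**2 = 217156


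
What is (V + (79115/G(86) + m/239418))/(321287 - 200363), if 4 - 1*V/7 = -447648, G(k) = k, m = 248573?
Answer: 16134720686755/622454717988 ≈ 25.921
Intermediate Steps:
V = 3133564 (V = 28 - 7*(-447648) = 28 + 3133536 = 3133564)
(V + (79115/G(86) + m/239418))/(321287 - 200363) = (3133564 + (79115/86 + 248573/239418))/(321287 - 200363) = (3133564 + (79115*(1/86) + 248573*(1/239418)))/120924 = (3133564 + (79115/86 + 248573/239418))*(1/120924) = (3133564 + 4740733087/5147487)*(1/120924) = (16134720686755/5147487)*(1/120924) = 16134720686755/622454717988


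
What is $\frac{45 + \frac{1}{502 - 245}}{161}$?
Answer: $\frac{11566}{41377} \approx 0.27953$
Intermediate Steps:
$\frac{45 + \frac{1}{502 - 245}}{161} = \left(45 + \frac{1}{257}\right) \frac{1}{161} = \frac{11566}{257} \cdot \frac{1}{161} = \frac{11566}{41377}$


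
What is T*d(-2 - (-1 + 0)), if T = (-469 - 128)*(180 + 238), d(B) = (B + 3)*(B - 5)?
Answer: 2994552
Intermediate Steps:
d(B) = (-5 + B)*(3 + B) (d(B) = (3 + B)*(-5 + B) = (-5 + B)*(3 + B))
T = -249546 (T = -597*418 = -249546)
T*d(-2 - (-1 + 0)) = -249546*(-15 + (-2 - (-1 + 0))**2 - 2*(-2 - (-1 + 0))) = -249546*(-15 + (-2 - 1*(-1))**2 - 2*(-2 - 1*(-1))) = -249546*(-15 + (-2 + 1)**2 - 2*(-2 + 1)) = -249546*(-15 + (-1)**2 - 2*(-1)) = -249546*(-15 + 1 + 2) = -249546*(-12) = 2994552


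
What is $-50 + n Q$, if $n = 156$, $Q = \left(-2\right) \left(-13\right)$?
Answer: $4006$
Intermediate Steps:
$Q = 26$
$-50 + n Q = -50 + 156 \cdot 26 = -50 + 4056 = 4006$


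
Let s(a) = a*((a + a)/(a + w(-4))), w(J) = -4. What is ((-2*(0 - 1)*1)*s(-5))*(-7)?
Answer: 700/9 ≈ 77.778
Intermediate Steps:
s(a) = 2*a**2/(-4 + a) (s(a) = a*((a + a)/(a - 4)) = a*((2*a)/(-4 + a)) = a*(2*a/(-4 + a)) = 2*a**2/(-4 + a))
((-2*(0 - 1)*1)*s(-5))*(-7) = ((-2*(0 - 1)*1)*(2*(-5)**2/(-4 - 5)))*(-7) = ((-2*(-1)*1)*(2*25/(-9)))*(-7) = ((2*1)*(2*25*(-1/9)))*(-7) = (2*(-50/9))*(-7) = -100/9*(-7) = 700/9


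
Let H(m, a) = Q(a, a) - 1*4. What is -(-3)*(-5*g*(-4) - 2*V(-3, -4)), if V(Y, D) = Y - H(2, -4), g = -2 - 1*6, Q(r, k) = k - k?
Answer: -486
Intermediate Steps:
Q(r, k) = 0
g = -8 (g = -2 - 6 = -8)
H(m, a) = -4 (H(m, a) = 0 - 1*4 = 0 - 4 = -4)
V(Y, D) = 4 + Y (V(Y, D) = Y - 1*(-4) = Y + 4 = 4 + Y)
-(-3)*(-5*g*(-4) - 2*V(-3, -4)) = -(-3)*(-5*(-8)*(-4) - 2*(4 - 3)) = -(-3)*(40*(-4) - 2*1) = -(-3)*(-160 - 2) = -(-3)*(-162) = -3*162 = -486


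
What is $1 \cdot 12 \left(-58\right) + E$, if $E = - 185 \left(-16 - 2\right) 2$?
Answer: $5964$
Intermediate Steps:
$E = 6660$ ($E = - 185 \left(\left(-18\right) 2\right) = \left(-185\right) \left(-36\right) = 6660$)
$1 \cdot 12 \left(-58\right) + E = 1 \cdot 12 \left(-58\right) + 6660 = 12 \left(-58\right) + 6660 = -696 + 6660 = 5964$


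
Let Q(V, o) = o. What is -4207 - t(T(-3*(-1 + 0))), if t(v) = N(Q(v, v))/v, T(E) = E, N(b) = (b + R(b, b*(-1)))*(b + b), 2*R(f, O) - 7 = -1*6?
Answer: -4214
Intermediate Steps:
R(f, O) = 1/2 (R(f, O) = 7/2 + (-1*6)/2 = 7/2 + (1/2)*(-6) = 7/2 - 3 = 1/2)
N(b) = 2*b*(1/2 + b) (N(b) = (b + 1/2)*(b + b) = (1/2 + b)*(2*b) = 2*b*(1/2 + b))
t(v) = 1 + 2*v (t(v) = (v*(1 + 2*v))/v = 1 + 2*v)
-4207 - t(T(-3*(-1 + 0))) = -4207 - (1 + 2*(-3*(-1 + 0))) = -4207 - (1 + 2*(-3*(-1))) = -4207 - (1 + 2*3) = -4207 - (1 + 6) = -4207 - 1*7 = -4207 - 7 = -4214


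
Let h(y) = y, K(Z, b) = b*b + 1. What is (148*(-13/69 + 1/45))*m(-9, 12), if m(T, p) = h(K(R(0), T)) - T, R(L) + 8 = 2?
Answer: -2316496/1035 ≈ -2238.2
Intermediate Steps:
R(L) = -6 (R(L) = -8 + 2 = -6)
K(Z, b) = 1 + b**2 (K(Z, b) = b**2 + 1 = 1 + b**2)
m(T, p) = 1 + T**2 - T (m(T, p) = (1 + T**2) - T = 1 + T**2 - T)
(148*(-13/69 + 1/45))*m(-9, 12) = (148*(-13/69 + 1/45))*(1 + (-9)**2 - 1*(-9)) = (148*(-13*1/69 + 1*(1/45)))*(1 + 81 + 9) = (148*(-13/69 + 1/45))*91 = (148*(-172/1035))*91 = -25456/1035*91 = -2316496/1035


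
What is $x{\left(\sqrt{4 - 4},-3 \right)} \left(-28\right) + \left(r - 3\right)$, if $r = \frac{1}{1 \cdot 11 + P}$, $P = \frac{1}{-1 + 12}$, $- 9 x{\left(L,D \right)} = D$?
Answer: $- \frac{4481}{366} \approx -12.243$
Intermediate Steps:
$x{\left(L,D \right)} = - \frac{D}{9}$
$P = \frac{1}{11} \approx 0.090909$
$r = \frac{11}{122}$ ($r = \frac{1}{1 \cdot 11 + \frac{1}{11}} = \frac{1}{11 + \frac{1}{11}} = \frac{1}{\frac{122}{11}} = \frac{11}{122} \approx 0.090164$)
$x{\left(\sqrt{4 - 4},-3 \right)} \left(-28\right) + \left(r - 3\right) = \left(- \frac{1}{9}\right) \left(-3\right) \left(-28\right) + \left(\frac{11}{122} - 3\right) = \frac{1}{3} \left(-28\right) + \left(\frac{11}{122} - 3\right) = - \frac{28}{3} - \frac{355}{122} = - \frac{4481}{366}$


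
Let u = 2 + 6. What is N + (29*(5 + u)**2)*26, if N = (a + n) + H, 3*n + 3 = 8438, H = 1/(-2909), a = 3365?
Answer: 1165950469/8727 ≈ 1.3360e+5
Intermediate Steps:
H = -1/2909 ≈ -0.00034376
u = 8
n = 8435/3 (n = -1 + (1/3)*8438 = -1 + 8438/3 = 8435/3 ≈ 2811.7)
N = 53903767/8727 (N = (3365 + 8435/3) - 1/2909 = 18530/3 - 1/2909 = 53903767/8727 ≈ 6176.7)
N + (29*(5 + u)**2)*26 = 53903767/8727 + (29*(5 + 8)**2)*26 = 53903767/8727 + (29*13**2)*26 = 53903767/8727 + (29*169)*26 = 53903767/8727 + 4901*26 = 53903767/8727 + 127426 = 1165950469/8727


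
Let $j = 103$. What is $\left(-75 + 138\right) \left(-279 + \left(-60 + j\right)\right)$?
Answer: $-14868$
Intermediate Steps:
$\left(-75 + 138\right) \left(-279 + \left(-60 + j\right)\right) = \left(-75 + 138\right) \left(-279 + \left(-60 + 103\right)\right) = 63 \left(-279 + 43\right) = 63 \left(-236\right) = -14868$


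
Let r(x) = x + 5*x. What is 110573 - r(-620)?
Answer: 114293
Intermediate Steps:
r(x) = 6*x
110573 - r(-620) = 110573 - 6*(-620) = 110573 - 1*(-3720) = 110573 + 3720 = 114293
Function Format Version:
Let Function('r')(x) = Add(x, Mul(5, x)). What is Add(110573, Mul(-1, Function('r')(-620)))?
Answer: 114293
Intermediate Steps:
Function('r')(x) = Mul(6, x)
Add(110573, Mul(-1, Function('r')(-620))) = Add(110573, Mul(-1, Mul(6, -620))) = Add(110573, Mul(-1, -3720)) = Add(110573, 3720) = 114293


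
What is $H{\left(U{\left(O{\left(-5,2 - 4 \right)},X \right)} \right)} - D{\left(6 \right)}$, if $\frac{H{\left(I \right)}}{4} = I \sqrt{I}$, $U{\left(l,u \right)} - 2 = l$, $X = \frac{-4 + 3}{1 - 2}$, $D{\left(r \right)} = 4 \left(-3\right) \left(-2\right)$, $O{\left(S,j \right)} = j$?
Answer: $-24$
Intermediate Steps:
$D{\left(r \right)} = 24$ ($D{\left(r \right)} = \left(-12\right) \left(-2\right) = 24$)
$X = 1$ ($X = - \frac{1}{-1} = \left(-1\right) \left(-1\right) = 1$)
$U{\left(l,u \right)} = 2 + l$
$H{\left(I \right)} = 4 I^{\frac{3}{2}}$ ($H{\left(I \right)} = 4 I \sqrt{I} = 4 I^{\frac{3}{2}}$)
$H{\left(U{\left(O{\left(-5,2 - 4 \right)},X \right)} \right)} - D{\left(6 \right)} = 4 \left(2 + \left(2 - 4\right)\right)^{\frac{3}{2}} - 24 = 4 \left(2 - 2\right)^{\frac{3}{2}} - 24 = 4 \cdot 0^{\frac{3}{2}} - 24 = 4 \cdot 0 - 24 = 0 - 24 = -24$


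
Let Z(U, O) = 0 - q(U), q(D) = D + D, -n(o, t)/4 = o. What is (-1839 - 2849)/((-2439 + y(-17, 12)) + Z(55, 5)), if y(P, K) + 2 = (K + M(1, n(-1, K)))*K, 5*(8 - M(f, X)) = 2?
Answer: 23440/11579 ≈ 2.0244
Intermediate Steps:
n(o, t) = -4*o
M(f, X) = 38/5 (M(f, X) = 8 - 1/5*2 = 8 - 2/5 = 38/5)
q(D) = 2*D
Z(U, O) = -2*U (Z(U, O) = 0 - 2*U = -2*U)
y(P, K) = -2 + K*(38/5 + K) (y(P, K) = -2 + (K + 38/5)*K = -2 + (38/5 + K)*K = -2 + K*(38/5 + K))
(-1839 - 2849)/((-2439 + y(-17, 12)) + Z(55, 5)) = (-1839 - 2849)/((-2439 + (-2 + 12**2 + (38/5)*12)) - 2*55) = -4688/((-2439 + (-2 + 144 + 456/5)) - 110) = -4688/((-2439 + 1166/5) - 110) = -4688/(-11029/5 - 110) = -4688/(-11579/5) = -4688*(-5/11579) = 23440/11579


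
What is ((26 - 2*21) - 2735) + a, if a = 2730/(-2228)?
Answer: -3065979/1114 ≈ -2752.2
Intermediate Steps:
a = -1365/1114 (a = 2730*(-1/2228) = -1365/1114 ≈ -1.2253)
((26 - 2*21) - 2735) + a = ((26 - 2*21) - 2735) - 1365/1114 = ((26 - 42) - 2735) - 1365/1114 = (-16 - 2735) - 1365/1114 = -2751 - 1365/1114 = -3065979/1114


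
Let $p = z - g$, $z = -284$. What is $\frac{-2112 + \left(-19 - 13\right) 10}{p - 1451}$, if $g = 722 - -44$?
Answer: $\frac{2432}{2501} \approx 0.97241$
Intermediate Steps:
$g = 766$ ($g = 722 + 44 = 766$)
$p = -1050$ ($p = -284 - 766 = -1050$)
$\frac{-2112 + \left(-19 - 13\right) 10}{p - 1451} = \frac{-2112 + \left(-19 - 13\right) 10}{-1050 - 1451} = \frac{-2112 - 320}{-2501} = \left(-2112 - 320\right) \left(- \frac{1}{2501}\right) = \left(-2432\right) \left(- \frac{1}{2501}\right) = \frac{2432}{2501}$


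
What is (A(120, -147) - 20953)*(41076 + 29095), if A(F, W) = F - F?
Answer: -1470292963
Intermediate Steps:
A(F, W) = 0
(A(120, -147) - 20953)*(41076 + 29095) = (0 - 20953)*(41076 + 29095) = -20953*70171 = -1470292963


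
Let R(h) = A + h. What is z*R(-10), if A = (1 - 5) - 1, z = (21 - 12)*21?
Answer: -2835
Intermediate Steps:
z = 189 (z = 9*21 = 189)
A = -5 (A = -4 - 1 = -5)
R(h) = -5 + h
z*R(-10) = 189*(-5 - 10) = 189*(-15) = -2835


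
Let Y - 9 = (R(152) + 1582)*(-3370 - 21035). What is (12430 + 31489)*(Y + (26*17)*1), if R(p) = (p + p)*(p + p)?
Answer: -100751096836141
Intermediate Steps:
R(p) = 4*p² (R(p) = (2*p)*(2*p) = 4*p²)
Y = -2294021181 (Y = 9 + (4*152² + 1582)*(-3370 - 21035) = 9 + (4*23104 + 1582)*(-24405) = 9 + (92416 + 1582)*(-24405) = 9 + 93998*(-24405) = 9 - 2294021190 = -2294021181)
(12430 + 31489)*(Y + (26*17)*1) = (12430 + 31489)*(-2294021181 + (26*17)*1) = 43919*(-2294021181 + 442*1) = 43919*(-2294021181 + 442) = 43919*(-2294020739) = -100751096836141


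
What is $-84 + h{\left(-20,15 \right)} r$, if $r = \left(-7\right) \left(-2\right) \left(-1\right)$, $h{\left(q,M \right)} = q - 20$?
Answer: $476$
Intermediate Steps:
$h{\left(q,M \right)} = -20 + q$
$r = -14$ ($r = 14 \left(-1\right) = -14$)
$-84 + h{\left(-20,15 \right)} r = -84 + \left(-20 - 20\right) \left(-14\right) = -84 - -560 = -84 + 560 = 476$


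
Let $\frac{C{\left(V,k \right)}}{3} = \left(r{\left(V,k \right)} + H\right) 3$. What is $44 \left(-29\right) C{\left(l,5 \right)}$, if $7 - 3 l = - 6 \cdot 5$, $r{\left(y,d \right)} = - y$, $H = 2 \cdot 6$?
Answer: $3828$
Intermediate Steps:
$H = 12$
$l = \frac{37}{3}$ ($l = \frac{7}{3} - \frac{\left(-1\right) 6 \cdot 5}{3} = \frac{7}{3} - \frac{\left(-1\right) 30}{3} = \frac{7}{3} - -10 = \frac{7}{3} + 10 = \frac{37}{3} \approx 12.333$)
$C{\left(V,k \right)} = 108 - 9 V$ ($C{\left(V,k \right)} = 3 \left(- V + 12\right) 3 = 3 \left(12 - V\right) 3 = 3 \left(36 - 3 V\right) = 108 - 9 V$)
$44 \left(-29\right) C{\left(l,5 \right)} = 44 \left(-29\right) \left(108 - 111\right) = - 1276 \left(108 - 111\right) = \left(-1276\right) \left(-3\right) = 3828$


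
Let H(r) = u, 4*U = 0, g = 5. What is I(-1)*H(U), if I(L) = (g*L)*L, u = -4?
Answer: -20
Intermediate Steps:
U = 0 (U = (1/4)*0 = 0)
I(L) = 5*L**2 (I(L) = (5*L)*L = 5*L**2)
H(r) = -4
I(-1)*H(U) = (5*(-1)**2)*(-4) = (5*1)*(-4) = 5*(-4) = -20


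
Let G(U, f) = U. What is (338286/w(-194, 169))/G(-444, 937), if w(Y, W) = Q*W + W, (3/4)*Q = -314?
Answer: 13011/1205386 ≈ 0.010794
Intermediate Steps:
Q = -1256/3 (Q = (4/3)*(-314) = -1256/3 ≈ -418.67)
w(Y, W) = -1253*W/3 (w(Y, W) = -1256*W/3 + W = -1253*W/3)
(338286/w(-194, 169))/G(-444, 937) = (338286/((-1253/3*169)))/(-444) = (338286/(-211757/3))*(-1/444) = (338286*(-3/211757))*(-1/444) = -78066/16289*(-1/444) = 13011/1205386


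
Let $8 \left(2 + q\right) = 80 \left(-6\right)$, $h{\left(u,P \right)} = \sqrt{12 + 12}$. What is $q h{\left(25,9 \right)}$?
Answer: $- 124 \sqrt{6} \approx -303.74$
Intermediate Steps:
$h{\left(u,P \right)} = 2 \sqrt{6}$ ($h{\left(u,P \right)} = \sqrt{24} = 2 \sqrt{6}$)
$q = -62$ ($q = -2 + \frac{80 \left(-6\right)}{8} = -2 + \frac{1}{8} \left(-480\right) = -2 - 60 = -62$)
$q h{\left(25,9 \right)} = - 62 \cdot 2 \sqrt{6} = - 124 \sqrt{6}$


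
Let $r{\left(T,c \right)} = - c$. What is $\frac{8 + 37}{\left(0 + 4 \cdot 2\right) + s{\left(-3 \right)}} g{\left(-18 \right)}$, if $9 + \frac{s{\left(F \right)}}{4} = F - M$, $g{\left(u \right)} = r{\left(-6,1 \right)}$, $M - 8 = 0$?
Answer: $\frac{5}{8} \approx 0.625$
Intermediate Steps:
$M = 8$ ($M = 8 + 0 = 8$)
$g{\left(u \right)} = -1$ ($g{\left(u \right)} = \left(-1\right) 1 = -1$)
$s{\left(F \right)} = -68 + 4 F$ ($s{\left(F \right)} = -36 + 4 \left(F - 8\right) = -36 + 4 \left(-8 + F\right) = -36 + \left(-32 + 4 F\right) = -68 + 4 F$)
$\frac{8 + 37}{\left(0 + 4 \cdot 2\right) + s{\left(-3 \right)}} g{\left(-18 \right)} = \frac{8 + 37}{\left(0 + 4 \cdot 2\right) + \left(-68 + 4 \left(-3\right)\right)} \left(-1\right) = \frac{45}{\left(0 + 8\right) - 80} \left(-1\right) = \frac{45}{8 - 80} \left(-1\right) = \frac{45}{-72} \left(-1\right) = 45 \left(- \frac{1}{72}\right) \left(-1\right) = \left(- \frac{5}{8}\right) \left(-1\right) = \frac{5}{8}$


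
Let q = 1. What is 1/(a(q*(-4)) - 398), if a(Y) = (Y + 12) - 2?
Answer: -1/392 ≈ -0.0025510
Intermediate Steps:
a(Y) = 10 + Y (a(Y) = (12 + Y) - 2 = 10 + Y)
1/(a(q*(-4)) - 398) = 1/((10 + 1*(-4)) - 398) = 1/((10 - 4) - 398) = 1/(6 - 398) = 1/(-392) = -1/392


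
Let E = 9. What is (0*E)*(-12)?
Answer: 0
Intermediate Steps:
(0*E)*(-12) = (0*9)*(-12) = 0*(-12) = 0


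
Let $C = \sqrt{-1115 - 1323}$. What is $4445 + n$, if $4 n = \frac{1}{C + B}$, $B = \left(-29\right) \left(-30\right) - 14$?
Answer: $\frac{1633924322}{367587} - \frac{i \sqrt{2438}}{2940696} \approx 4445.0 - 1.6791 \cdot 10^{-5} i$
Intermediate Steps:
$B = 856$ ($B = 870 - 14 = 856$)
$C = i \sqrt{2438}$ ($C = \sqrt{-2438} = i \sqrt{2438} \approx 49.376 i$)
$n = \frac{1}{4 \left(856 + i \sqrt{2438}\right)}$ ($n = \frac{1}{4 \left(i \sqrt{2438} + 856\right)} = \frac{1}{4 \left(856 + i \sqrt{2438}\right)} \approx 0.00029109 - 1.6791 \cdot 10^{-5} i$)
$4445 + n = 4445 + \left(\frac{107}{367587} - \frac{i \sqrt{2438}}{2940696}\right) = \frac{1633924322}{367587} - \frac{i \sqrt{2438}}{2940696}$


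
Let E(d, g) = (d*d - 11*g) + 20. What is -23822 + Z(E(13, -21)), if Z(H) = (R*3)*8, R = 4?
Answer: -23726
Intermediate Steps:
E(d, g) = 20 + d**2 - 11*g (E(d, g) = (d**2 - 11*g) + 20 = 20 + d**2 - 11*g)
Z(H) = 96 (Z(H) = (4*3)*8 = 12*8 = 96)
-23822 + Z(E(13, -21)) = -23822 + 96 = -23726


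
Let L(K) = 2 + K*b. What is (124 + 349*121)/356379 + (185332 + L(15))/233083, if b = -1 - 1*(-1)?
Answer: 75920909885/83065886457 ≈ 0.91398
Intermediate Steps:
b = 0 (b = -1 + 1 = 0)
L(K) = 2 (L(K) = 2 + K*0 = 2 + 0 = 2)
(124 + 349*121)/356379 + (185332 + L(15))/233083 = (124 + 349*121)/356379 + (185332 + 2)/233083 = (124 + 42229)*(1/356379) + 185334*(1/233083) = 42353*(1/356379) + 185334/233083 = 42353/356379 + 185334/233083 = 75920909885/83065886457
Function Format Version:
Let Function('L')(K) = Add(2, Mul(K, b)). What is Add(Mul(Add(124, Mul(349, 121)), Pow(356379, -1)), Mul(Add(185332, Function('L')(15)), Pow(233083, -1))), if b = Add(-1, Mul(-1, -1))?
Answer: Rational(75920909885, 83065886457) ≈ 0.91398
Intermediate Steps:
b = 0 (b = Add(-1, 1) = 0)
Function('L')(K) = 2 (Function('L')(K) = Add(2, Mul(K, 0)) = Add(2, 0) = 2)
Add(Mul(Add(124, Mul(349, 121)), Pow(356379, -1)), Mul(Add(185332, Function('L')(15)), Pow(233083, -1))) = Add(Mul(Add(124, Mul(349, 121)), Pow(356379, -1)), Mul(Add(185332, 2), Pow(233083, -1))) = Add(Mul(Add(124, 42229), Rational(1, 356379)), Mul(185334, Rational(1, 233083))) = Add(Mul(42353, Rational(1, 356379)), Rational(185334, 233083)) = Add(Rational(42353, 356379), Rational(185334, 233083)) = Rational(75920909885, 83065886457)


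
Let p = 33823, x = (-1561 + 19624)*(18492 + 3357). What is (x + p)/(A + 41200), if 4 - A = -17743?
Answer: 394692310/58947 ≈ 6695.7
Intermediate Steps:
A = 17747 (A = 4 - 1*(-17743) = 4 + 17743 = 17747)
x = 394658487 (x = 18063*21849 = 394658487)
(x + p)/(A + 41200) = (394658487 + 33823)/(17747 + 41200) = 394692310/58947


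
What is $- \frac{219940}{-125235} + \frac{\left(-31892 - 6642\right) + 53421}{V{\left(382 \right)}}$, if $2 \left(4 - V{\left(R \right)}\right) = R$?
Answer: $- \frac{33149903}{425799} \approx -77.853$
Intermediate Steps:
$V{\left(R \right)} = 4 - \frac{R}{2}$
$- \frac{219940}{-125235} + \frac{\left(-31892 - 6642\right) + 53421}{V{\left(382 \right)}} = - \frac{219940}{-125235} + \frac{\left(-31892 - 6642\right) + 53421}{4 - 191} = \left(-219940\right) \left(- \frac{1}{125235}\right) + \frac{-38534 + 53421}{4 - 191} = \frac{43988}{25047} + \frac{14887}{-187} = \frac{43988}{25047} + 14887 \left(- \frac{1}{187}\right) = \frac{43988}{25047} - \frac{14887}{187} = - \frac{33149903}{425799}$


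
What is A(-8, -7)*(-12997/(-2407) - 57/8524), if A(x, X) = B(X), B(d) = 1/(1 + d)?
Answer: -110649229/123103608 ≈ -0.89883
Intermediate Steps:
A(x, X) = 1/(1 + X)
A(-8, -7)*(-12997/(-2407) - 57/8524) = (-12997/(-2407) - 57/8524)/(1 - 7) = (-12997*(-1/2407) - 57*1/8524)/(-6) = -(12997/2407 - 57/8524)/6 = -⅙*110649229/20517268 = -110649229/123103608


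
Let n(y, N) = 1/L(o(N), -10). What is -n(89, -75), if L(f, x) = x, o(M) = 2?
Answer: ⅒ ≈ 0.10000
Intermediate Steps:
n(y, N) = -⅒ (n(y, N) = 1/(-10) = -⅒)
-n(89, -75) = -1*(-⅒) = ⅒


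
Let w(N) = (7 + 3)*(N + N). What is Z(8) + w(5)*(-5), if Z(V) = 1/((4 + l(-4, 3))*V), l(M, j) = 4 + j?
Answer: -43999/88 ≈ -499.99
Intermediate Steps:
Z(V) = 1/(11*V) (Z(V) = 1/((4 + (4 + 3))*V) = 1/((4 + 7)*V) = 1/(11*V))
w(N) = 20*N (w(N) = 10*(2*N) = 20*N)
Z(8) + w(5)*(-5) = (1/11)/8 + (20*5)*(-5) = (1/11)*(⅛) + 100*(-5) = 1/88 - 500 = -43999/88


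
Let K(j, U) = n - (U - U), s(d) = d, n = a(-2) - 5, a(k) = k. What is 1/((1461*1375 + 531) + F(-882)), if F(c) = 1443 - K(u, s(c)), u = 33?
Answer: 1/2010856 ≈ 4.9730e-7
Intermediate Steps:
n = -7 (n = -2 - 5 = -7)
K(j, U) = -7 (K(j, U) = -7 - (U - U) = -7 - 1*0 = -7 + 0 = -7)
F(c) = 1450 (F(c) = 1443 - 1*(-7) = 1443 + 7 = 1450)
1/((1461*1375 + 531) + F(-882)) = 1/((1461*1375 + 531) + 1450) = 1/((2008875 + 531) + 1450) = 1/(2009406 + 1450) = 1/2010856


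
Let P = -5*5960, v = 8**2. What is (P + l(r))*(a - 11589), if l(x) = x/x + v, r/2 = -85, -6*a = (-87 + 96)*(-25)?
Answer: 686967705/2 ≈ 3.4348e+8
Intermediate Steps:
a = 75/2 (a = -(-87 + 96)*(-25)/6 = -3*(-25)/2 = -1/6*(-225) = 75/2 ≈ 37.500)
v = 64
r = -170 (r = 2*(-85) = -170)
l(x) = 65 (l(x) = x/x + 64 = 1 + 64 = 65)
P = -29800
(P + l(r))*(a - 11589) = (-29800 + 65)*(75/2 - 11589) = -29735*(-23103/2) = 686967705/2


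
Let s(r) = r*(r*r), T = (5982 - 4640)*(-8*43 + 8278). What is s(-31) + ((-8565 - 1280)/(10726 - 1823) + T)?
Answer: 94528812366/8903 ≈ 1.0618e+7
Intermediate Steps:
T = 10647428 (T = 1342*(-344 + 8278) = 1342*7934 = 10647428)
s(r) = r³ (s(r) = r*r² = r³)
s(-31) + ((-8565 - 1280)/(10726 - 1823) + T) = (-31)³ + ((-8565 - 1280)/(10726 - 1823) + 10647428) = -29791 + (-9845/8903 + 10647428) = -29791 + 94794041639/8903 = 94528812366/8903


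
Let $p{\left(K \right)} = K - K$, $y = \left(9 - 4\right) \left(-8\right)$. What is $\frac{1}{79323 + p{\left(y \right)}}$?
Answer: $\frac{1}{79323} \approx 1.2607 \cdot 10^{-5}$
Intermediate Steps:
$y = -40$ ($y = 5 \left(-8\right) = -40$)
$p{\left(K \right)} = 0$
$\frac{1}{79323 + p{\left(y \right)}} = \frac{1}{79323 + 0} = \frac{1}{79323}$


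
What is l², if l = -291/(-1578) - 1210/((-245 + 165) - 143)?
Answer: 433083764281/13758820804 ≈ 31.477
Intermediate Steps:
l = 658091/117298 (l = -291*(-1/1578) - 1210/(-80 - 143) = 97/526 - 1210/(-223) = 97/526 - 1210*(-1/223) = 97/526 + 1210/223 = 658091/117298 ≈ 5.6104)
l² = (658091/117298)² = 433083764281/13758820804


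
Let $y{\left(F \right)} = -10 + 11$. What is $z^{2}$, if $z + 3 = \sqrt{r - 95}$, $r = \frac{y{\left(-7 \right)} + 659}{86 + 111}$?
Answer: $\frac{\left(591 - i \sqrt{3556835}\right)^{2}}{38809} \approx -82.65 - 57.44 i$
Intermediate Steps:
$y{\left(F \right)} = 1$
$r = \frac{660}{197}$ ($r = \frac{1 + 659}{86 + 111} = \frac{660}{197} \approx 3.3503$)
$z = -3 + \frac{i \sqrt{3556835}}{197}$ ($z = -3 + \sqrt{\frac{660}{197} - 95} = -3 + \sqrt{- \frac{18055}{197}} = -3 + \frac{i \sqrt{3556835}}{197} \approx -3.0 + 9.5734 i$)
$z^{2} = \left(-3 + \frac{i \sqrt{3556835}}{197}\right)^{2}$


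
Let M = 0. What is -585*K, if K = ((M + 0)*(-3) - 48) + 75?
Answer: -15795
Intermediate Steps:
K = 27 (K = ((0 + 0)*(-3) - 48) + 75 = (0*(-3) - 48) + 75 = (0 - 48) + 75 = -48 + 75 = 27)
-585*K = -585*27 = -15795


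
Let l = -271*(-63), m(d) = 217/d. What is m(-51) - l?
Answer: -870940/51 ≈ -17077.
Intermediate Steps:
l = 17073
m(-51) - l = 217/(-51) - 1*17073 = 217*(-1/51) - 17073 = -217/51 - 17073 = -870940/51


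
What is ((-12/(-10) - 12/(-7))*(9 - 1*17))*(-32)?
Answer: 26112/35 ≈ 746.06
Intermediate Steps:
((-12/(-10) - 12/(-7))*(9 - 1*17))*(-32) = ((-12*(-⅒) - 12*(-⅐))*(9 - 17))*(-32) = ((6/5 + 12/7)*(-8))*(-32) = ((102/35)*(-8))*(-32) = -816/35*(-32) = 26112/35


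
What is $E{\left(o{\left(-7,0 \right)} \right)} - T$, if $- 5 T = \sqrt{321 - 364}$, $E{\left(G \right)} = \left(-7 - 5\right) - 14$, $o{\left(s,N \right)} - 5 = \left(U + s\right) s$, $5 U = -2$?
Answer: $-26 + \frac{i \sqrt{43}}{5} \approx -26.0 + 1.3115 i$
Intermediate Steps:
$U = - \frac{2}{5}$ ($U = \frac{1}{5} \left(-2\right) = - \frac{2}{5} \approx -0.4$)
$o{\left(s,N \right)} = 5 + s \left(- \frac{2}{5} + s\right)$ ($o{\left(s,N \right)} = 5 + \left(- \frac{2}{5} + s\right) s = 5 + s \left(- \frac{2}{5} + s\right)$)
$E{\left(G \right)} = -26$ ($E{\left(G \right)} = -12 - 14 = -26$)
$T = - \frac{i \sqrt{43}}{5}$ ($T = - \frac{\sqrt{321 - 364}}{5} = - \frac{\sqrt{-43}}{5} = - \frac{i \sqrt{43}}{5} \approx - 1.3115 i$)
$E{\left(o{\left(-7,0 \right)} \right)} - T = -26 - - \frac{i \sqrt{43}}{5} = -26 + \frac{i \sqrt{43}}{5}$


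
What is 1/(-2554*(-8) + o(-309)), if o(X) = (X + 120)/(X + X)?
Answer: 206/4209055 ≈ 4.8942e-5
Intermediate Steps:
o(X) = (120 + X)/(2*X) (o(X) = (120 + X)/((2*X)) = (120 + X)*(1/(2*X)) = (120 + X)/(2*X))
1/(-2554*(-8) + o(-309)) = 1/(-2554*(-8) + (½)*(120 - 309)/(-309)) = 1/(20432 + (½)*(-1/309)*(-189)) = 1/(20432 + 63/206) = 1/(4209055/206) = 206/4209055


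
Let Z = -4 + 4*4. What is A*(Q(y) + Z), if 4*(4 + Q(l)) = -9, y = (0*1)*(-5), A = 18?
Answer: 207/2 ≈ 103.50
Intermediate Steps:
y = 0 (y = 0*(-5) = 0)
Q(l) = -25/4 (Q(l) = -4 + (¼)*(-9) = -4 - 9/4 = -25/4)
Z = 12 (Z = -4 + 16 = 12)
A*(Q(y) + Z) = 18*(-25/4 + 12) = 18*(23/4) = 207/2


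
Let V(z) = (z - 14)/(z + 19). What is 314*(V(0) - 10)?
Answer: -64056/19 ≈ -3371.4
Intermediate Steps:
V(z) = (-14 + z)/(19 + z)
314*(V(0) - 10) = 314*((-14 + 0)/(19 + 0) - 10) = 314*(-14/19 - 10) = 314*(-204/19) = -64056/19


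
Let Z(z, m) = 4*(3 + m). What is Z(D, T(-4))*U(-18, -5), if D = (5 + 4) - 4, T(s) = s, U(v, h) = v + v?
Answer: 144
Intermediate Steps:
U(v, h) = 2*v
D = 5 (D = 9 - 4 = 5)
Z(z, m) = 12 + 4*m
Z(D, T(-4))*U(-18, -5) = (12 + 4*(-4))*(2*(-18)) = (12 - 16)*(-36) = -4*(-36) = 144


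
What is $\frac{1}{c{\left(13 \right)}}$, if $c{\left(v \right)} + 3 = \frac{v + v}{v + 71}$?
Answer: $- \frac{42}{113} \approx -0.37168$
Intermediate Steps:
$c{\left(v \right)} = -3 + \frac{2 v}{71 + v}$ ($c{\left(v \right)} = -3 + \frac{v + v}{v + 71} = -3 + \frac{2 v}{71 + v}$)
$\frac{1}{c{\left(13 \right)}} = \frac{1}{\frac{1}{71 + 13} \left(-213 - 13\right)} = \frac{1}{\frac{1}{84} \left(-213 - 13\right)} = \frac{1}{\frac{1}{84} \left(-226\right)} = \frac{1}{- \frac{113}{42}} = - \frac{42}{113}$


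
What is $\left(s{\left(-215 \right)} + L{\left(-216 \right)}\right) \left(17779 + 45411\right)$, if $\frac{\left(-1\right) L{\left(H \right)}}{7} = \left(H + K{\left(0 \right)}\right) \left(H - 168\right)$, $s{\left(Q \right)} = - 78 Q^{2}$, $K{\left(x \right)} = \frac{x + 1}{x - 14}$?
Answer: $-264535456500$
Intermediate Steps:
$K{\left(x \right)} = \frac{1 + x}{-14 + x}$
$L{\left(H \right)} = - 7 \left(-168 + H\right) \left(- \frac{1}{14} + H\right)$ ($L{\left(H \right)} = - 7 \left(H + \frac{1 + 0}{-14 + 0}\right) \left(H - 168\right) = - 7 \left(H + \frac{1}{-14} \cdot 1\right) \left(-168 + H\right) = - 7 \left(H - \frac{1}{14}\right) \left(-168 + H\right) = - 7 \left(- \frac{1}{14} + H\right) \left(-168 + H\right) = - 7 \left(-168 + H\right) \left(- \frac{1}{14} + H\right)$)
$\left(s{\left(-215 \right)} + L{\left(-216 \right)}\right) \left(17779 + 45411\right) = \left(- 78 \left(-215\right)^{2} - \left(254208 + 326592\right)\right) \left(17779 + 45411\right) = \left(\left(-78\right) 46225 - 580800\right) 63190 = \left(-3605550 - 580800\right) 63190 = \left(-4186350\right) 63190 = -264535456500$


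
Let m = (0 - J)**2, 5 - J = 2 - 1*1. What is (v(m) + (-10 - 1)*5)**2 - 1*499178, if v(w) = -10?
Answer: -494953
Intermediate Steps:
J = 4 (J = 5 - (2 - 1*1) = 5 - (2 - 1) = 5 - 1*1 = 5 - 1 = 4)
m = 16 (m = (0 - 1*4)**2 = (0 - 4)**2 = (-4)**2 = 16)
(v(m) + (-10 - 1)*5)**2 - 1*499178 = (-10 + (-10 - 1)*5)**2 - 1*499178 = (-10 - 11*5)**2 - 499178 = (-10 - 55)**2 - 499178 = (-65)**2 - 499178 = 4225 - 499178 = -494953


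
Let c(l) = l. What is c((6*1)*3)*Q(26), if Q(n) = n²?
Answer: 12168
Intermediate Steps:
c((6*1)*3)*Q(26) = ((6*1)*3)*26² = (6*3)*676 = 18*676 = 12168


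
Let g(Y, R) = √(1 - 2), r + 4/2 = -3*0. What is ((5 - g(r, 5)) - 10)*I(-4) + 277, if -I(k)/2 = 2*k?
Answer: 197 - 16*I ≈ 197.0 - 16.0*I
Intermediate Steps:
r = -2 (r = -2 - 3*0 = -2 + 0 = -2)
I(k) = -4*k
g(Y, R) = I (g(Y, R) = √(-1) = I)
((5 - g(r, 5)) - 10)*I(-4) + 277 = ((5 - I) - 10)*(-4*(-4)) + 277 = (-5 - I)*16 + 277 = (-80 - 16*I) + 277 = 197 - 16*I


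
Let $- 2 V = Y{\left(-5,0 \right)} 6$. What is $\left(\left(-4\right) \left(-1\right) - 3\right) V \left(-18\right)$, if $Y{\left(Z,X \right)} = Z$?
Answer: $-270$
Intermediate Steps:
$V = 15$ ($V = - \frac{\left(-5\right) 6}{2} = \left(- \frac{1}{2}\right) \left(-30\right) = 15$)
$\left(\left(-4\right) \left(-1\right) - 3\right) V \left(-18\right) = \left(\left(-4\right) \left(-1\right) - 3\right) 15 \left(-18\right) = \left(4 - 3\right) 15 \left(-18\right) = 1 \cdot 15 \left(-18\right) = 15 \left(-18\right) = -270$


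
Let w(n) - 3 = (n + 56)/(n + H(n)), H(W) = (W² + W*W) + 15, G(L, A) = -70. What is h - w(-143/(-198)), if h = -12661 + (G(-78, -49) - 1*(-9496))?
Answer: -8803597/2716 ≈ -3241.4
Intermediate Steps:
H(W) = 15 + 2*W² (H(W) = (W² + W²) + 15 = 2*W² + 15 = 15 + 2*W²)
h = -3235 (h = -12661 + (-70 - 1*(-9496)) = -12661 + (-70 + 9496) = -12661 + 9426 = -3235)
w(n) = 3 + (56 + n)/(15 + n + 2*n²) (w(n) = 3 + (n + 56)/(n + (15 + 2*n²)) = 3 + (56 + n)/(15 + n + 2*n²))
h - w(-143/(-198)) = -3235 - (101 + 4*(-143/(-198)) + 6*(-143/(-198))²)/(15 - 143/(-198) + 2*(-143/(-198))²) = -3235 - (101 + 4*(-143*(-1/198)) + 6*(-143*(-1/198))²)/(15 - 143*(-1/198) + 2*(-143*(-1/198))²) = -3235 - (101 + 4*(13/18) + 6*(13/18)²)/(15 + 13/18 + 2*(13/18)²) = -3235 - (101 + 26/9 + 6*(169/324))/(15 + 13/18 + 2*(169/324)) = -3235 - (101 + 26/9 + 169/54)/(15 + 13/18 + 169/162) = -3235 - 5779/(1358/81*54) = -3235 - 81*5779/(1358*54) = -3235 - 1*17337/2716 = -3235 - 17337/2716 = -8803597/2716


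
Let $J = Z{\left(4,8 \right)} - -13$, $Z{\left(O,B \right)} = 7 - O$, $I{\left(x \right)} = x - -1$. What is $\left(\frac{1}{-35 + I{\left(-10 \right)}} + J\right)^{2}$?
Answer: $\frac{494209}{1936} \approx 255.27$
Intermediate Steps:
$I{\left(x \right)} = 1 + x$ ($I{\left(x \right)} = x + 1 = 1 + x$)
$J = 16$ ($J = \left(7 - 4\right) - -13 = \left(7 - 4\right) + 13 = 3 + 13 = 16$)
$\left(\frac{1}{-35 + I{\left(-10 \right)}} + J\right)^{2} = \left(\frac{1}{-35 + \left(1 - 10\right)} + 16\right)^{2} = \left(\frac{1}{-35 - 9} + 16\right)^{2} = \left(\frac{1}{-44} + 16\right)^{2} = \left(- \frac{1}{44} + 16\right)^{2} = \left(\frac{703}{44}\right)^{2} = \frac{494209}{1936}$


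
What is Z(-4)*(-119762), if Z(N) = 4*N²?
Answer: -7664768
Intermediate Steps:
Z(-4)*(-119762) = (4*(-4)²)*(-119762) = (4*16)*(-119762) = 64*(-119762) = -7664768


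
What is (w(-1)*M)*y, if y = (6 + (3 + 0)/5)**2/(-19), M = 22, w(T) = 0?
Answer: 0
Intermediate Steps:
y = -1089/475 (y = (6 + 3*(1/5))**2*(-1/19) = (6 + 3/5)**2*(-1/19) = (33/5)**2*(-1/19) = (1089/25)*(-1/19) = -1089/475 ≈ -2.2926)
(w(-1)*M)*y = (0*22)*(-1089/475) = 0*(-1089/475) = 0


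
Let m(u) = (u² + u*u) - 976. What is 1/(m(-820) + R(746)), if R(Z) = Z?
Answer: 1/1344570 ≈ 7.4373e-7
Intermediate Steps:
m(u) = -976 + 2*u² (m(u) = (u² + u²) - 976 = 2*u² - 976 = -976 + 2*u²)
1/(m(-820) + R(746)) = 1/((-976 + 2*(-820)²) + 746) = 1/((-976 + 2*672400) + 746) = 1/((-976 + 1344800) + 746) = 1/(1343824 + 746) = 1/1344570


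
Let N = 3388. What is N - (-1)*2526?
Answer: 5914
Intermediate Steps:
N - (-1)*2526 = 3388 - (-1)*2526 = 3388 - 1*(-2526) = 3388 + 2526 = 5914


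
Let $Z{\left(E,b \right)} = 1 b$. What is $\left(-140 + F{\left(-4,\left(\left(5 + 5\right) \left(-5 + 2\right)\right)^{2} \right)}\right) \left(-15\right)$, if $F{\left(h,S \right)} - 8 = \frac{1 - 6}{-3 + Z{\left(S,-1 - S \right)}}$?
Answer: $\frac{1789845}{904} \approx 1979.9$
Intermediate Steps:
$Z{\left(E,b \right)} = b$
$F{\left(h,S \right)} = 8 - \frac{5}{-4 - S}$ ($F{\left(h,S \right)} = 8 + \frac{1 - 6}{-3 - \left(1 + S\right)} = 8 - \frac{5}{-4 - S}$)
$\left(-140 + F{\left(-4,\left(\left(5 + 5\right) \left(-5 + 2\right)\right)^{2} \right)}\right) \left(-15\right) = \left(-140 + \frac{37 + 8 \left(\left(5 + 5\right) \left(-5 + 2\right)\right)^{2}}{4 + \left(\left(5 + 5\right) \left(-5 + 2\right)\right)^{2}}\right) \left(-15\right) = \left(-140 + \frac{37 + 8 \left(10 \left(-3\right)\right)^{2}}{4 + \left(10 \left(-3\right)\right)^{2}}\right) \left(-15\right) = \left(-140 + \frac{37 + 8 \left(-30\right)^{2}}{4 + \left(-30\right)^{2}}\right) \left(-15\right) = \left(-140 + \frac{37 + 8 \cdot 900}{4 + 900}\right) \left(-15\right) = \left(-140 + \frac{37 + 7200}{904}\right) \left(-15\right) = \left(-140 + \frac{1}{904} \cdot 7237\right) \left(-15\right) = \left(-140 + \frac{7237}{904}\right) \left(-15\right) = \left(- \frac{119323}{904}\right) \left(-15\right) = \frac{1789845}{904}$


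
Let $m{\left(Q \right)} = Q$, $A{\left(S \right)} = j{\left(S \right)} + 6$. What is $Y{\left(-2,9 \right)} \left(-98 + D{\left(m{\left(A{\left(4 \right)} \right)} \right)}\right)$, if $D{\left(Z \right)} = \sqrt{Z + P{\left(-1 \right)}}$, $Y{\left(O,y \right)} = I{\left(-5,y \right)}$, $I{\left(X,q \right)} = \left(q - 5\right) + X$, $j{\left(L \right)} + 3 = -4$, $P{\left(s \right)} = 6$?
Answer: $98 - \sqrt{5} \approx 95.764$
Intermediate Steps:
$j{\left(L \right)} = -7$ ($j{\left(L \right)} = -3 - 4 = -7$)
$I{\left(X,q \right)} = -5 + X + q$ ($I{\left(X,q \right)} = \left(-5 + q\right) + X = -5 + X + q$)
$A{\left(S \right)} = -1$ ($A{\left(S \right)} = -7 + 6 = -1$)
$Y{\left(O,y \right)} = -10 + y$ ($Y{\left(O,y \right)} = -5 - 5 + y = -10 + y$)
$D{\left(Z \right)} = \sqrt{6 + Z}$ ($D{\left(Z \right)} = \sqrt{Z + 6} = \sqrt{6 + Z}$)
$Y{\left(-2,9 \right)} \left(-98 + D{\left(m{\left(A{\left(4 \right)} \right)} \right)}\right) = \left(-10 + 9\right) \left(-98 + \sqrt{6 - 1}\right) = - (-98 + \sqrt{5}) = 98 - \sqrt{5}$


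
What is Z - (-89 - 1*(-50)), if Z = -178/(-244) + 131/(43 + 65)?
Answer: 269729/6588 ≈ 40.942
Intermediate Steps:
Z = 12797/6588 (Z = -178*(-1/244) + 131/108 = 89/122 + 131*(1/108) = 89/122 + 131/108 = 12797/6588 ≈ 1.9425)
Z - (-89 - 1*(-50)) = 12797/6588 - (-89 - 1*(-50)) = 12797/6588 - (-89 + 50) = 12797/6588 - 1*(-39) = 12797/6588 + 39 = 269729/6588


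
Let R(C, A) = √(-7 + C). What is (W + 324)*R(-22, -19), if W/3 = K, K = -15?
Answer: 279*I*√29 ≈ 1502.5*I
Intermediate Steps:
W = -45 (W = 3*(-15) = -45)
(W + 324)*R(-22, -19) = (-45 + 324)*√(-7 - 22) = 279*√(-29) = 279*(I*√29) = 279*I*√29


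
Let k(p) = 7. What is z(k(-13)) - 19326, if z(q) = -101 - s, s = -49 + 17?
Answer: -19395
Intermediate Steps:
s = -32
z(q) = -69 (z(q) = -101 - 1*(-32) = -101 + 32 = -69)
z(k(-13)) - 19326 = -69 - 19326 = -19395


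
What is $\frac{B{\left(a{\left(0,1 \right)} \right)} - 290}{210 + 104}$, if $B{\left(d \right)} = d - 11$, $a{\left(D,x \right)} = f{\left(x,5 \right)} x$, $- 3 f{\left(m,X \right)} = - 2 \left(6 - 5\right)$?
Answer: $- \frac{901}{942} \approx -0.95648$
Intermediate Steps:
$f{\left(m,X \right)} = \frac{2}{3}$ ($f{\left(m,X \right)} = - \frac{\left(-2\right) \left(6 - 5\right)}{3} = - \frac{\left(-2\right) 1}{3} = \left(- \frac{1}{3}\right) \left(-2\right) = \frac{2}{3}$)
$a{\left(D,x \right)} = \frac{2 x}{3}$
$B{\left(d \right)} = -11 + d$
$\frac{B{\left(a{\left(0,1 \right)} \right)} - 290}{210 + 104} = \frac{\left(-11 + \frac{2}{3} \cdot 1\right) - 290}{210 + 104} = \frac{\left(-11 + \frac{2}{3}\right) - 290}{314} = \left(- \frac{31}{3} - 290\right) \frac{1}{314} = \left(- \frac{901}{3}\right) \frac{1}{314} = - \frac{901}{942}$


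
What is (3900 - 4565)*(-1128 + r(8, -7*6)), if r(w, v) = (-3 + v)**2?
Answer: -596505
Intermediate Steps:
(3900 - 4565)*(-1128 + r(8, -7*6)) = (3900 - 4565)*(-1128 + (-3 - 7*6)**2) = -665*(-1128 + (-3 - 42)**2) = -665*(-1128 + (-45)**2) = -665*(-1128 + 2025) = -665*897 = -596505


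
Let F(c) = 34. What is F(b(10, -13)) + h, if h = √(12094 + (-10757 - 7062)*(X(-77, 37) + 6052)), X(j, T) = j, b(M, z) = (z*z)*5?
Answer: 34 + I*√106456431 ≈ 34.0 + 10318.0*I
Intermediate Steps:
b(M, z) = 5*z² (b(M, z) = z²*5 = 5*z²)
h = I*√106456431 (h = √(12094 + (-10757 - 7062)*(-77 + 6052)) = √(12094 - 17819*5975) = √(12094 - 106468525) = √(-106456431) = I*√106456431 ≈ 10318.0*I)
F(b(10, -13)) + h = 34 + I*√106456431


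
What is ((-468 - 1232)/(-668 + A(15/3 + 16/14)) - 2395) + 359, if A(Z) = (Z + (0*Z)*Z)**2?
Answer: -62794488/30883 ≈ -2033.3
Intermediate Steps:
A(Z) = Z**2 (A(Z) = (Z + 0*Z)**2 = (Z + 0)**2 = Z**2)
((-468 - 1232)/(-668 + A(15/3 + 16/14)) - 2395) + 359 = ((-468 - 1232)/(-668 + (15/3 + 16/14)**2) - 2395) + 359 = (-1700/(-668 + (15*(1/3) + 16*(1/14))**2) - 2395) + 359 = (-1700/(-668 + (5 + 8/7)**2) - 2395) + 359 = (-1700/(-668 + (43/7)**2) - 2395) + 359 = (-1700/(-668 + 1849/49) - 2395) + 359 = (-1700/(-30883/49) - 2395) + 359 = (-1700*(-49/30883) - 2395) + 359 = (83300/30883 - 2395) + 359 = -73881485/30883 + 359 = -62794488/30883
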